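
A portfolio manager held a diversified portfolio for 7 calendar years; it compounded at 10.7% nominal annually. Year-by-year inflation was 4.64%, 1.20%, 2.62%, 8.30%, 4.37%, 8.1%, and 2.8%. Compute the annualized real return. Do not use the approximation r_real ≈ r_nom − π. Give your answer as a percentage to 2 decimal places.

Cumulative inflation factor: 1.0464 × 1.0120 × 1.0262 × 1.0830 × 1.0437 × 1.081 × 1.028 ≈ 1.36500.
Nominal growth factor: 2.03720. Real growth factor = 2.03720 / 1.36500 ≈ 1.49245.
Annualized: 1.49245^(1/7) − 1 ≈ 0.05887.

5.89%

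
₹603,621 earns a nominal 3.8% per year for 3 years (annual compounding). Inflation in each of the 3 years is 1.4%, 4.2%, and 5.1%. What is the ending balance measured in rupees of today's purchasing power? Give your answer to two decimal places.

Nominal value at maturity: ₹603,621 × (1 + 3.8%)^3 ≈ ₹675,081.80.
Price-level factor over 3 years: 1.014 × 1.042 × 1.051 = 1.110473988.
The maturity value deflated by that factor is the answer in today's purchasing power.

₹607,922.21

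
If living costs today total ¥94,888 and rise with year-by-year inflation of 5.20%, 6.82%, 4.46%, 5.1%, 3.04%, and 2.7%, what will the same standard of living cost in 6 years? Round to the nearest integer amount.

Cumulative price-level factor: 1.0520 × 1.0682 × 1.0446 × 1.051 × 1.0304 × 1.027 ≈ 1.3055615301.
Multiplying ¥94,888 by the price-level factor gives the future nominal sum.

¥123,882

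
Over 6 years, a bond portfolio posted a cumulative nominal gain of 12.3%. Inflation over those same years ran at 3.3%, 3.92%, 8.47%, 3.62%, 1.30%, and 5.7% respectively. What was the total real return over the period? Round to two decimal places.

Cumulative inflation factor: 1.033 × 1.0392 × 1.0847 × 1.0362 × 1.0130 × 1.057 ≈ 1.29192.
Nominal growth factor: 1.12300. Real growth factor = 1.12300 / 1.29192 ≈ 0.86925.
Total real return ≈ -13.0754%.

-13.08%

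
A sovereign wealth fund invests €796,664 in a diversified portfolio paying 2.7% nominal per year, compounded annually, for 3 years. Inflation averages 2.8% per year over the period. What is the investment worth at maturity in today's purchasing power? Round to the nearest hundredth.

€794,341.37

Nominal value at maturity: €796,664 × (1 + 2.7%)^3 ≈ €862,951.77.
Price-level factor over 3 years: (1 + 2.8%)^3 = 1.086373952.
The maturity value deflated by that factor is the answer in today's purchasing power.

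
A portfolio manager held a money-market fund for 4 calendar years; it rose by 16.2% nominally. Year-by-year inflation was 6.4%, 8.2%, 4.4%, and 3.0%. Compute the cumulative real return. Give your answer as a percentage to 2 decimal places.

-6.14%

Cumulative inflation factor: 1.064 × 1.082 × 1.044 × 1.030 ≈ 1.23796.
Nominal growth factor: 1.16200. Real growth factor = 1.16200 / 1.23796 ≈ 0.93864.
Total real return ≈ -6.1359%.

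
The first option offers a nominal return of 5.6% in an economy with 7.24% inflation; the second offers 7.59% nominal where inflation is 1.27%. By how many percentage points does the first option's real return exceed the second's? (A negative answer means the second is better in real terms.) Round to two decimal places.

-7.77

The first option real return: 1.056/1.0724 − 1 = -1.529%.
The second real return: 1.0759/1.0127 − 1 = 6.241%.
Difference: -1.529 − 6.241 = -7.770 pp.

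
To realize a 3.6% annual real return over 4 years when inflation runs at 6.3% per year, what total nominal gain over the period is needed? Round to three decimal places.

47.086%

Required annual nominal rate: (1+3.6%)(1+6.3%) − 1 = 10.1268%.
Cumulative over 4 years: (1 + 0.101268)^4 − 1 ≈ 0.47086.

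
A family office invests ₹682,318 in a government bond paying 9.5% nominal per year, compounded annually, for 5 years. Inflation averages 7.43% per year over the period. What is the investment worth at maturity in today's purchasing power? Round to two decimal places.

₹750,636.27

Nominal value at maturity: ₹682,318 × (1 + 9.5%)^5 ≈ ₹1,074,131.43.
Price-level factor over 5 years: (1 + 7.43%)^5 ≈ 1.4309612675.
Dividing the nominal maturity value by the price-level factor gives the value in today's money.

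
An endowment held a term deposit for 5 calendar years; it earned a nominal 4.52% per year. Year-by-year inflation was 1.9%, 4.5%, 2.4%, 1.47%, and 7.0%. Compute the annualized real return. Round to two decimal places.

Cumulative inflation factor: 1.019 × 1.045 × 1.024 × 1.0147 × 1.070 ≈ 1.18389.
Nominal growth factor: 1.24737. Real growth factor = 1.24737 / 1.18389 ≈ 1.05362.
Annualized: 1.05362^(1/5) − 1 ≈ 0.01050.

1.05%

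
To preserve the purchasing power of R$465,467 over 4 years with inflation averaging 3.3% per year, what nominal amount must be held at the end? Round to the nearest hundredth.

R$530,017.47

Cumulative price-level factor: (1+3.3%)^4 ≈ 1.1386789339.
The nominal amount required is R$465,467 scaled up by that factor.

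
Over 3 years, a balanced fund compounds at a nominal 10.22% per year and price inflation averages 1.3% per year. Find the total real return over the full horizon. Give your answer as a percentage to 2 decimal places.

The annual real rate is (1+10.22%)/(1+1.3%) − 1 = 8.8055%.
Compounded over 3 years: (1 + 0.088055)^3 − 1 ≈ 0.28811.

28.81%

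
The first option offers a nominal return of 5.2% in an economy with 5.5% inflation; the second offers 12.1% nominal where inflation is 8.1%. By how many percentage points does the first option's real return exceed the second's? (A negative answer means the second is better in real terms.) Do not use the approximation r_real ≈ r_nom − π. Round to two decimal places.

The first option real return: 1.052/1.055 − 1 = -0.284%.
The second real return: 1.121/1.081 − 1 = 3.700%.
Difference: -0.284 − 3.700 = -3.984 pp.

-3.98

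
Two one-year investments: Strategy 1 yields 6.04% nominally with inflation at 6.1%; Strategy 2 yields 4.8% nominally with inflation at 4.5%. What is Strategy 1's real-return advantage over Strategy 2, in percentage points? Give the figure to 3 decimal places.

-0.344

Strategy 1 real return: 1.0604/1.061 − 1 = -0.0566%.
Strategy 2 real return: 1.048/1.045 − 1 = 0.2871%.
Difference: -0.0566 − 0.2871 = -0.3437 pp.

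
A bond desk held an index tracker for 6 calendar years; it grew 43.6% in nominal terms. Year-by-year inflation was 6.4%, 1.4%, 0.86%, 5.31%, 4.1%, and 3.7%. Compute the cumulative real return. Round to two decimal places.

16.08%

Cumulative inflation factor: 1.064 × 1.014 × 1.0086 × 1.0531 × 1.041 × 1.037 ≈ 1.23708.
Nominal growth factor: 1.43600. Real growth factor = 1.43600 / 1.23708 ≈ 1.16080.
Total real return ≈ 16.0798%.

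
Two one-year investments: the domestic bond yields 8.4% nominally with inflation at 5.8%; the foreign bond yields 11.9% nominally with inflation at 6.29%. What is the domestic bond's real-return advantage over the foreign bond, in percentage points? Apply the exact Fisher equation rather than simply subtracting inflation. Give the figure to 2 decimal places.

The domestic bond real return: 1.084/1.058 − 1 = 2.457%.
The foreign bond real return: 1.119/1.0629 − 1 = 5.278%.
Difference: 2.457 − 5.278 = -2.821 pp.

-2.82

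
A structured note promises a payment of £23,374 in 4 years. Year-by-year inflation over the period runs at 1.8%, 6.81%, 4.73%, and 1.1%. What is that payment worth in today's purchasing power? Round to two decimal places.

Price-level factor over 4 years: 1.018 × 1.0681 × 1.0473 × 1.011 ≈ 1.1512826298.
Purchasing power today: £23,374 divided by that factor.

£20,302.57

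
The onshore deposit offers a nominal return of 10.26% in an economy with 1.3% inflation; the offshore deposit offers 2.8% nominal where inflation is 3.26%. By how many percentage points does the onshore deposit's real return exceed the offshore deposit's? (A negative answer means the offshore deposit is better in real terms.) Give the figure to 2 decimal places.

9.29

The onshore deposit real return: 1.1026/1.013 − 1 = 8.845%.
The offshore deposit real return: 1.028/1.0326 − 1 = -0.445%.
Difference: 8.845 − (-0.445) = 9.290 pp.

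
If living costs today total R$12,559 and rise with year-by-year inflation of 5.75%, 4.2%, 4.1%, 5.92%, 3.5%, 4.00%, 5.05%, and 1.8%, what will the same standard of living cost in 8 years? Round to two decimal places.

R$17,565.05

Cumulative price-level factor: 1.0575 × 1.042 × 1.041 × 1.0592 × 1.035 × 1.0400 × 1.0505 × 1.018 ≈ 1.3986025652.
Multiplying R$12,559 by the price-level factor gives the future nominal sum.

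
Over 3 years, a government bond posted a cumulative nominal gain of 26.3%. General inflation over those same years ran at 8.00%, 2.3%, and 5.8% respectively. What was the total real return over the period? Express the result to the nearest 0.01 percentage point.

8.05%

Cumulative inflation factor: 1.0800 × 1.023 × 1.058 ≈ 1.16892.
Nominal growth factor: 1.26300. Real growth factor = 1.26300 / 1.16892 ≈ 1.08048.
Total real return ≈ 8.0484%.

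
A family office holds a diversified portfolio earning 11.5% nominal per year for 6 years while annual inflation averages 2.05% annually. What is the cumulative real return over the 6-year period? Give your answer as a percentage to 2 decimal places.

70.13%

The annual real rate is (1+11.5%)/(1+2.05%) − 1 = 9.2602%.
Compounded over 6 years: (1 + 0.092602)^6 − 1 ≈ 0.70126.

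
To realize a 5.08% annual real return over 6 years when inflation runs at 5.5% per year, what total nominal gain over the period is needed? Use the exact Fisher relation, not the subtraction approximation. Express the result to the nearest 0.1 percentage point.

Required annual nominal rate: (1+5.08%)(1+5.5%) − 1 = 10.8594%.
Cumulative over 6 years: (1 + 0.108594)^6 − 1 ≈ 0.85624.

85.6%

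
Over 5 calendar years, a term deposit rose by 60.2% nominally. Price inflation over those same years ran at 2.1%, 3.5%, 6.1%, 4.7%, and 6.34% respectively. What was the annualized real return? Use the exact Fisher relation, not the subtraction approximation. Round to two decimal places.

5.12%

Cumulative inflation factor: 1.021 × 1.035 × 1.061 × 1.047 × 1.0634 ≈ 1.24832.
Nominal growth factor: 1.60200. Real growth factor = 1.60200 / 1.24832 ≈ 1.28333.
Annualized: 1.28333^(1/5) − 1 ≈ 0.05116.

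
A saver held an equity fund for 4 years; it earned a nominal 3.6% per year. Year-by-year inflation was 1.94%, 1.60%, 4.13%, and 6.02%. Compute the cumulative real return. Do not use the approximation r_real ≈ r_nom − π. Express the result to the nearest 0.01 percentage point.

0.75%

Cumulative inflation factor: 1.0194 × 1.0160 × 1.0413 × 1.0602 ≈ 1.14341.
Nominal growth factor: 1.15196. Real growth factor = 1.15196 / 1.14341 ≈ 1.00748.
Total real return ≈ 0.7481%.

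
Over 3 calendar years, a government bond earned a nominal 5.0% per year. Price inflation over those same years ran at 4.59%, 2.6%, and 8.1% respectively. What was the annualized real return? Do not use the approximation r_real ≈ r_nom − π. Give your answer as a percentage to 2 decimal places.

Cumulative inflation factor: 1.0459 × 1.026 × 1.081 ≈ 1.16001.
Nominal growth factor: 1.15763. Real growth factor = 1.15763 / 1.16001 ≈ 0.99794.
Annualized: 0.99794^(1/3) − 1 ≈ -0.00069.

-0.07%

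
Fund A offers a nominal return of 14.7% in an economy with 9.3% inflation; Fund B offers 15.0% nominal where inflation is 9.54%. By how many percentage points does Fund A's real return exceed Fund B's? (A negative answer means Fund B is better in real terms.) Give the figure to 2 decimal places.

Fund A real return: 1.147/1.093 − 1 = 4.941%.
Fund B real return: 1.150/1.0954 − 1 = 4.984%.
Difference: 4.941 − 4.984 = -0.043 pp.

-0.04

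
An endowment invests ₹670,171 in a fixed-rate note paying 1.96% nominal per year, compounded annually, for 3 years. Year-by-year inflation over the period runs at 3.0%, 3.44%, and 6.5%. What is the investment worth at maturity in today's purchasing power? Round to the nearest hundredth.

Nominal value at maturity: ₹670,171 × (1 + 1.96%)^3 ≈ ₹710,354.46.
Price-level factor over 3 years: 1.030 × 1.0344 × 1.065 = 1.13468508.
The maturity value deflated by that factor is the answer in today's purchasing power.

₹626,036.66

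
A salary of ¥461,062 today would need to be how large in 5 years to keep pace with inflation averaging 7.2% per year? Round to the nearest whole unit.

Cumulative price-level factor: (1+7.2%)^5 ≈ 1.4157087842.
Multiplying ¥461,062 by the price-level factor gives the future nominal sum.

¥652,730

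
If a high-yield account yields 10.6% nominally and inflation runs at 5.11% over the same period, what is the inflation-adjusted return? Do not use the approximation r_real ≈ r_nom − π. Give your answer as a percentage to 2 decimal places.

Real return via the Fisher equation: (1 + 10.6%)/(1 + 5.11%) − 1 = 1.106/1.0511 − 1 ≈ 0.05223.

5.22%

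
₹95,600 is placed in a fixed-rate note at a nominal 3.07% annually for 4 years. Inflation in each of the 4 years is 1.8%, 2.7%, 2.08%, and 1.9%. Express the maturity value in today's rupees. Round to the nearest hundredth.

Nominal value at maturity: ₹95,600 × (1 + 3.07%)^4 ≈ ₹107,891.44.
Price-level factor over 4 years: 1.018 × 1.027 × 1.0208 × 1.019 ≈ 1.0875095189.
The maturity value deflated by that factor is the answer in today's purchasing power.

₹99,209.65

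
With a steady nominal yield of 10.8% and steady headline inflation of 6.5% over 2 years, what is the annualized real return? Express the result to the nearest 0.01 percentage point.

4.04%

With constant rates the annual real return is the same each year: (1+10.8%)/(1+6.5%) − 1 = 0.04038.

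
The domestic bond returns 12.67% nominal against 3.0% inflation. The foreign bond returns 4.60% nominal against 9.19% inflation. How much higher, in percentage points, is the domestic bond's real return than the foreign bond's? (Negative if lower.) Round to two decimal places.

The domestic bond real return: 1.1267/1.030 − 1 = 9.388%.
The foreign bond real return: 1.0460/1.0919 − 1 = -4.204%.
Difference: 9.388 − (-4.204) = 13.592 pp.

13.59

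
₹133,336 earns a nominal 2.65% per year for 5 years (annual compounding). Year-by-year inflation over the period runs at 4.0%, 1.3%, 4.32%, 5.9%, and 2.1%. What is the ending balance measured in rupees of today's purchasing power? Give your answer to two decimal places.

Nominal value at maturity: ₹133,336 × (1 + 2.65%)^5 ≈ ₹151,964.52.
Price-level factor over 5 years: 1.040 × 1.013 × 1.0432 × 1.059 × 1.021 ≈ 1.1883163298.
Dividing the nominal maturity value by the price-level factor gives the value in today's money.

₹127,882.21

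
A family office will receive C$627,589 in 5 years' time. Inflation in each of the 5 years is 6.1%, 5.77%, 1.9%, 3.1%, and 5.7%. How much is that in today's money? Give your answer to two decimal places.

Price-level factor over 5 years: 1.061 × 1.0577 × 1.019 × 1.031 × 1.057 ≈ 1.2461941977.
Purchasing power today: C$627,589 divided by that factor.

C$503,604.50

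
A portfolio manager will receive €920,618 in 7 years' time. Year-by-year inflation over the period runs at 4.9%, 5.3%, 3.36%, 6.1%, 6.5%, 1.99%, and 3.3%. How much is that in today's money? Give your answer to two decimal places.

Price-level factor over 7 years: 1.049 × 1.053 × 1.0336 × 1.061 × 1.065 × 1.0199 × 1.033 ≈ 1.3591871657.
Purchasing power today: €920,618 divided by that factor.

€677,329.82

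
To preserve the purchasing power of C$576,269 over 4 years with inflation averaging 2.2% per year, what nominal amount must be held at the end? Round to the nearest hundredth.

C$628,678.84

Cumulative price-level factor: (1+2.2%)^4 ≈ 1.0909468263.
The nominal amount required is C$576,269 scaled up by that factor.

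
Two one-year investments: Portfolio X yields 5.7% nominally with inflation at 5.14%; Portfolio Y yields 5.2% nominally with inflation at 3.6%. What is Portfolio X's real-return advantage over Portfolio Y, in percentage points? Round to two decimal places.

Portfolio X real return: 1.057/1.0514 − 1 = 0.533%.
Portfolio Y real return: 1.052/1.036 − 1 = 1.544%.
Difference: 0.533 − 1.544 = -1.011 pp.

-1.01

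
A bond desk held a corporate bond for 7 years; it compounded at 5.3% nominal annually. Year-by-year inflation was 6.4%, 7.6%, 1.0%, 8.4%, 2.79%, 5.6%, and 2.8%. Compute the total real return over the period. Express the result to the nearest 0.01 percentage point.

2.63%

Cumulative inflation factor: 1.064 × 1.076 × 1.010 × 1.084 × 1.0279 × 1.056 × 1.028 ≈ 1.39866.
Nominal growth factor: 1.43548. Real growth factor = 1.43548 / 1.39866 ≈ 1.02633.
Total real return ≈ 2.6328%.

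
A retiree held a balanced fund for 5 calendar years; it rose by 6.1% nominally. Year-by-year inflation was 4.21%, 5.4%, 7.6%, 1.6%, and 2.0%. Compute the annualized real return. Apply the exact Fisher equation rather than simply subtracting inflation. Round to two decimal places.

Cumulative inflation factor: 1.0421 × 1.054 × 1.076 × 1.016 × 1.020 ≈ 1.22477.
Nominal growth factor: 1.06100. Real growth factor = 1.06100 / 1.22477 ≈ 0.86628.
Annualized: 0.86628^(1/5) − 1 ≈ -0.02830.

-2.83%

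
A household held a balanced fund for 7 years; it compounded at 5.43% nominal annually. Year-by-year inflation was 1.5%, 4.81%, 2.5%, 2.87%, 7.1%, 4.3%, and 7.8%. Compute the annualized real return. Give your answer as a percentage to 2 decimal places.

1.00%

Cumulative inflation factor: 1.015 × 1.0481 × 1.025 × 1.0287 × 1.071 × 1.043 × 1.078 ≈ 1.35075.
Nominal growth factor: 1.44794. Real growth factor = 1.44794 / 1.35075 ≈ 1.07195.
Annualized: 1.07195^(1/7) − 1 ≈ 0.00998.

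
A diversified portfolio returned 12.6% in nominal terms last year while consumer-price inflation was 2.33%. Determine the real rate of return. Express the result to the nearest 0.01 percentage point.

10.04%

Real return via the Fisher equation: (1 + 12.6%)/(1 + 2.33%) − 1 = 1.126/1.0233 − 1 ≈ 0.10036.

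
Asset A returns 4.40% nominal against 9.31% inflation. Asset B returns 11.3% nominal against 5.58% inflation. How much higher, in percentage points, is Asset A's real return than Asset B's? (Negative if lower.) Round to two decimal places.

Asset A real return: 1.0440/1.0931 − 1 = -4.492%.
Asset B real return: 1.113/1.0558 − 1 = 5.418%.
Difference: -4.492 − 5.418 = -9.910 pp.

-9.91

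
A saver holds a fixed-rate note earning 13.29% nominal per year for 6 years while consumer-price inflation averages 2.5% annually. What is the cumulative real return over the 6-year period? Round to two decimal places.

The annual real rate is (1+13.29%)/(1+2.5%) − 1 = 10.5268%.
Compounded over 6 years: (1 + 0.105268)^6 − 1 ≈ 0.82308.

82.31%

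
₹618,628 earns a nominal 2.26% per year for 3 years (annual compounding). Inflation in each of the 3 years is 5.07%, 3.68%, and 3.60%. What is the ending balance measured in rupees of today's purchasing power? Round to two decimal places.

₹586,156.33

Nominal value at maturity: ₹618,628 × (1 + 2.26%)^3 ≈ ₹661,526.03.
Price-level factor over 3 years: 1.0507 × 1.0368 × 1.0360 ≈ 1.1285829274.
Dividing the nominal maturity value by the price-level factor gives the value in today's money.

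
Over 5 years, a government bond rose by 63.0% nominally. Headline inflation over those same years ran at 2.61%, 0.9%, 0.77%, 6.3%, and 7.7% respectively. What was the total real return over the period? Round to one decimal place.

36.5%

Cumulative inflation factor: 1.0261 × 1.009 × 1.0077 × 1.063 × 1.077 ≈ 1.19443.
Nominal growth factor: 1.63000. Real growth factor = 1.63000 / 1.19443 ≈ 1.36467.
Total real return ≈ 36.4666%.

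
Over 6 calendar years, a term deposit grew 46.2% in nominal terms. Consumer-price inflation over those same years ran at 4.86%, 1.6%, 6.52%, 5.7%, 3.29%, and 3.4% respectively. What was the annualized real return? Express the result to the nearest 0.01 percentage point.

Cumulative inflation factor: 1.0486 × 1.016 × 1.0652 × 1.057 × 1.0329 × 1.034 ≈ 1.28112.
Nominal growth factor: 1.46200. Real growth factor = 1.46200 / 1.28112 ≈ 1.14119.
Annualized: 1.14119^(1/6) − 1 ≈ 0.02226.

2.23%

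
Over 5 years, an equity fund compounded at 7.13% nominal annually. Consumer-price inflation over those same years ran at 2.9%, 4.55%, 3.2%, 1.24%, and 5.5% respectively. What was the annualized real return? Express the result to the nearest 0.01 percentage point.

Cumulative inflation factor: 1.029 × 1.0455 × 1.032 × 1.0124 × 1.055 ≈ 1.18583.
Nominal growth factor: 1.41109. Real growth factor = 1.41109 / 1.18583 ≈ 1.18996.
Annualized: 1.18996^(1/5) − 1 ≈ 0.03540.

3.54%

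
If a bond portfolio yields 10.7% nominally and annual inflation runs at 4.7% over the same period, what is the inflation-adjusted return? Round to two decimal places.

Real return via the Fisher equation: (1 + 10.7%)/(1 + 4.7%) − 1 = 1.107/1.047 − 1 ≈ 0.05731.

5.73%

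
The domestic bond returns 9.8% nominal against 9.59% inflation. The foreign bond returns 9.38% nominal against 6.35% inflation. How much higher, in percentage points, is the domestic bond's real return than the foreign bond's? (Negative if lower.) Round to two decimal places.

The domestic bond real return: 1.098/1.0959 − 1 = 0.192%.
The foreign bond real return: 1.0938/1.0635 − 1 = 2.849%.
Difference: 0.192 − 2.849 = -2.657 pp.

-2.66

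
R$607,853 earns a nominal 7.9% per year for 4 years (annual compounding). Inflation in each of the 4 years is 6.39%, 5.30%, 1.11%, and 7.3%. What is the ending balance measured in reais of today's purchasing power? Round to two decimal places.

R$677,893.28

Nominal value at maturity: R$607,853 × (1 + 7.9%)^4 ≈ R$823,918.67.
Price-level factor over 4 years: 1.0639 × 1.0530 × 1.0111 × 1.073 ≈ 1.2154105798.
Dividing the nominal maturity value by the price-level factor gives the value in today's money.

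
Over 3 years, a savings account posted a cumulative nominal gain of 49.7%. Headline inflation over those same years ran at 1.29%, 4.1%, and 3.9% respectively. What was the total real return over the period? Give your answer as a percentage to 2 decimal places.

36.64%

Cumulative inflation factor: 1.0129 × 1.041 × 1.039 ≈ 1.09555.
Nominal growth factor: 1.49700. Real growth factor = 1.49700 / 1.09555 ≈ 1.36643.
Total real return ≈ 36.6435%.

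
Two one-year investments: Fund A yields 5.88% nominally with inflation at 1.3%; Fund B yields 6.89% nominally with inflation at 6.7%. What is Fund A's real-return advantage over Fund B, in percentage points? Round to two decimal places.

4.34

Fund A real return: 1.0588/1.013 − 1 = 4.521%.
Fund B real return: 1.0689/1.067 − 1 = 0.178%.
Difference: 4.521 − 0.178 = 4.343 pp.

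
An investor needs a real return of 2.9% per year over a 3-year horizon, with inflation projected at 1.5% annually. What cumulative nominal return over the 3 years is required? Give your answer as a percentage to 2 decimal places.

Required annual nominal rate: (1+2.9%)(1+1.5%) − 1 = 4.4435%.
Cumulative over 3 years: (1 + 0.044435)^3 − 1 ≈ 0.13932.

13.93%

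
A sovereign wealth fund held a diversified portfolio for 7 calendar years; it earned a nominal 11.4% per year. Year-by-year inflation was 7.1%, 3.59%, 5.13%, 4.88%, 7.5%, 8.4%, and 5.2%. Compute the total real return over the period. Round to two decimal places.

41.98%

Cumulative inflation factor: 1.071 × 1.0359 × 1.0513 × 1.0488 × 1.075 × 1.084 × 1.052 ≈ 1.49962.
Nominal growth factor: 2.12910. Real growth factor = 2.12910 / 1.49962 ≈ 1.41976.
Total real return ≈ 41.9764%.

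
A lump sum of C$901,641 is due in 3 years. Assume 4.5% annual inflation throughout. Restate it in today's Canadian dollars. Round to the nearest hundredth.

Price-level factor over 3 years: (1 + 4.5%)^3 = 1.141166125.
Purchasing power today: C$901,641 divided by that factor.

C$790,104.95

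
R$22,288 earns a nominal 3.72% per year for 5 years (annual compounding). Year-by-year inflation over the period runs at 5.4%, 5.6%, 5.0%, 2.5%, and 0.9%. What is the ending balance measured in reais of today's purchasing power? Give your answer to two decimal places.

R$22,134.76

Nominal value at maturity: R$22,288 × (1 + 3.72%)^5 ≈ R$26,753.69.
Price-level factor over 5 years: 1.054 × 1.056 × 1.050 × 1.025 × 1.009 ≈ 1.2086731087.
Dividing the nominal maturity value by the price-level factor gives the value in today's money.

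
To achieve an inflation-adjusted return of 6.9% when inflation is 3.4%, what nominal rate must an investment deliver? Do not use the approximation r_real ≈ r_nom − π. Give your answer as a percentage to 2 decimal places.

10.53%

By the Fisher equation, 1 + r_nom = (1 + 6.9%)(1 + 3.4%) = 1.069 × 1.034 = 1.105346.
So r_nom = 10.5346%.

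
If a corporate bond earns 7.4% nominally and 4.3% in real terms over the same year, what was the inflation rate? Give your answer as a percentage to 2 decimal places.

From (1+r_nom) = (1+r_real)(1+π), we get 1+π = (1 + 7.4%)/(1 + 4.3%) = 1.074/1.043 ≈ 1.02972.
So π ≈ 2.9722%.

2.97%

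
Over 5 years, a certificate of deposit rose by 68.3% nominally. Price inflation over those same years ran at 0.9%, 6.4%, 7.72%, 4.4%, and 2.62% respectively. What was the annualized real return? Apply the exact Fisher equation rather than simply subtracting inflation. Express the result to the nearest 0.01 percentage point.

6.32%

Cumulative inflation factor: 1.009 × 1.064 × 1.0772 × 1.044 × 1.0262 ≈ 1.23897.
Nominal growth factor: 1.68300. Real growth factor = 1.68300 / 1.23897 ≈ 1.35838.
Annualized: 1.35838^(1/5) − 1 ≈ 0.06317.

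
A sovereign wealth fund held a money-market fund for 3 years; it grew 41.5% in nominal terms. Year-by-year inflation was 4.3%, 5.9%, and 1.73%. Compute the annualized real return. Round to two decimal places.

Cumulative inflation factor: 1.043 × 1.059 × 1.0173 ≈ 1.12365.
Nominal growth factor: 1.41500. Real growth factor = 1.41500 / 1.12365 ≈ 1.25929.
Annualized: 1.25929^(1/3) − 1 ≈ 0.07988.

7.99%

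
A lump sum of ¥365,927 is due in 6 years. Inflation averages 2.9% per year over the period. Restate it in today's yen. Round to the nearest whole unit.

¥308,249

Price-level factor over 6 years: (1 + 2.9%)^6 ≈ 1.1871135129.
Purchasing power today: ¥365,927 divided by that factor.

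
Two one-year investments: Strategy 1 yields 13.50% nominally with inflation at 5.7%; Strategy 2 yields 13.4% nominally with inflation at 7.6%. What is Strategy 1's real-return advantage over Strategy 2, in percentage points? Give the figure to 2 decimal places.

Strategy 1 real return: 1.1350/1.057 − 1 = 7.379%.
Strategy 2 real return: 1.134/1.076 − 1 = 5.390%.
Difference: 7.379 − 5.390 = 1.989 pp.

1.99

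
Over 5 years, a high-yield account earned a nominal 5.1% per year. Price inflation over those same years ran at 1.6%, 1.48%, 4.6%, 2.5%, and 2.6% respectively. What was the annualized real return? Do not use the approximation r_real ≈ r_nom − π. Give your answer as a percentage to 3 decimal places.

2.487%

Cumulative inflation factor: 1.016 × 1.0148 × 1.046 × 1.025 × 1.026 ≈ 1.13417.
Nominal growth factor: 1.28237. Real growth factor = 1.28237 / 1.13417 ≈ 1.13067.
Annualized: 1.13067^(1/5) − 1 ≈ 0.02487.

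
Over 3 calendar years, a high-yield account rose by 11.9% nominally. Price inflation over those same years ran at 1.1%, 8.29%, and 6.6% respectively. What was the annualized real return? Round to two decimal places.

Cumulative inflation factor: 1.011 × 1.0829 × 1.066 ≈ 1.16707.
Nominal growth factor: 1.11900. Real growth factor = 1.11900 / 1.16707 ≈ 0.95881.
Annualized: 0.95881^(1/3) − 1 ≈ -0.01392.

-1.39%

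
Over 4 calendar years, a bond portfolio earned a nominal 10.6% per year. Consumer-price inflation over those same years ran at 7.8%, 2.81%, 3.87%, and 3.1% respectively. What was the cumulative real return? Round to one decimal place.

Cumulative inflation factor: 1.078 × 1.0281 × 1.0387 × 1.031 ≈ 1.18687.
Nominal growth factor: 1.49631. Real growth factor = 1.49631 / 1.18687 ≈ 1.26072.
Total real return ≈ 26.0717%.

26.1%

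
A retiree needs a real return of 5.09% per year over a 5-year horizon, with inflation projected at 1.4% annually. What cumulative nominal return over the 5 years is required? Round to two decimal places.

37.40%

Required annual nominal rate: (1+5.09%)(1+1.4%) − 1 = 6.56126%.
Cumulative over 5 years: (1 + 0.0656126)^5 − 1 ≈ 0.37403.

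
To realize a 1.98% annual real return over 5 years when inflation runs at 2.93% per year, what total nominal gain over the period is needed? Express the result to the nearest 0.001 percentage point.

27.434%

Required annual nominal rate: (1+1.98%)(1+2.93%) − 1 = 4.968014%.
Cumulative over 5 years: (1 + 0.04968014)^5 − 1 ≈ 0.27434.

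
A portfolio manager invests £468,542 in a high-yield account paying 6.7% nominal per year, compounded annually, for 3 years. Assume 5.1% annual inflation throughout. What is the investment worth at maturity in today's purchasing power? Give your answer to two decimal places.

Nominal value at maturity: £468,542 × (1 + 6.7%)^3 ≈ £569,169.72.
Price-level factor over 3 years: (1 + 5.1%)^3 = 1.160935651.
The maturity value deflated by that factor is the answer in today's purchasing power.

£490,268.10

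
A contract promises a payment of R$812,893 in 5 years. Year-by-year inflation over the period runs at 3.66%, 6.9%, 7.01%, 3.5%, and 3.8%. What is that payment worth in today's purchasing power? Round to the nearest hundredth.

Price-level factor over 5 years: 1.0366 × 1.069 × 1.0701 × 1.035 × 1.038 ≈ 1.2739458755.
Purchasing power today: R$812,893 divided by that factor.

R$638,090.69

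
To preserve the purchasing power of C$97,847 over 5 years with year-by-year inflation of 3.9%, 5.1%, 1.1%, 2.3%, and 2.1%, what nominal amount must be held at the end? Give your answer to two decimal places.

Cumulative price-level factor: 1.039 × 1.051 × 1.011 × 1.023 × 1.021 ≈ 1.1531101501.
Multiplying C$97,847 by the price-level factor gives the future nominal sum.

C$112,828.37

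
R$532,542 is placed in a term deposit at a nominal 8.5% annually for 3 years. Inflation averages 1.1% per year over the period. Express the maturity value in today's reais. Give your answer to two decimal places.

R$658,248.10

Nominal value at maturity: R$532,542 × (1 + 8.5%)^3 ≈ R$680,210.11.
Price-level factor over 3 years: (1 + 1.1%)^3 = 1.033364331.
The maturity value deflated by that factor is the answer in today's purchasing power.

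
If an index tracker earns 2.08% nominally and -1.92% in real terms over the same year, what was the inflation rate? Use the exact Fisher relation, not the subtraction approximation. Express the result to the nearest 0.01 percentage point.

4.08%

From (1+r_nom) = (1+r_real)(1+π), we get 1+π = (1 + 2.08%)/(1 − 1.92%) = 1.0208/0.9808 ≈ 1.04078.
So π ≈ 4.0783%.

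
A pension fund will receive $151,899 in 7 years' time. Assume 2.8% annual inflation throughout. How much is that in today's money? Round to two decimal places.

$125,199.65

Price-level factor over 7 years: (1 + 2.8%)^7 ≈ 1.2132541978.
Purchasing power today: $151,899 divided by that factor.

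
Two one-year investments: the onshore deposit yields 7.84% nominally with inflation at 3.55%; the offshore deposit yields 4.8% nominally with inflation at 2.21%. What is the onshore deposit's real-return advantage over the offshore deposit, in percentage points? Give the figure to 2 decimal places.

The onshore deposit real return: 1.0784/1.0355 − 1 = 4.143%.
The offshore deposit real return: 1.048/1.0221 − 1 = 2.534%.
Difference: 4.143 − 2.534 = 1.609 pp.

1.61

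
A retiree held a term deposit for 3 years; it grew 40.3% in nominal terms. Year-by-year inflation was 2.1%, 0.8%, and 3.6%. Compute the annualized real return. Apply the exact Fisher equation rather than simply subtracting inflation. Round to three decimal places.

9.581%

Cumulative inflation factor: 1.021 × 1.008 × 1.036 ≈ 1.06622.
Nominal growth factor: 1.40300. Real growth factor = 1.40300 / 1.06622 ≈ 1.31587.
Annualized: 1.31587^(1/3) − 1 ≈ 0.09581.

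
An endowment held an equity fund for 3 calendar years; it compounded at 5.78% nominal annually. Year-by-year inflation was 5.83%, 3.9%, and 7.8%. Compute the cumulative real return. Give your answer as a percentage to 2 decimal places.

Cumulative inflation factor: 1.0583 × 1.039 × 1.078 ≈ 1.18534.
Nominal growth factor: 1.18362. Real growth factor = 1.18362 / 1.18534 ≈ 0.99854.
Total real return ≈ -0.1455%.

-0.15%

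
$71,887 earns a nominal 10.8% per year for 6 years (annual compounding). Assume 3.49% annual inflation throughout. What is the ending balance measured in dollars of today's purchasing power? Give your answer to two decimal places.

Nominal value at maturity: $71,887 × (1 + 10.8%)^6 ≈ $133,011.42.
Price-level factor over 6 years: (1 + 3.49%)^6 ≈ 1.2285428867.
The maturity value deflated by that factor is the answer in today's purchasing power.

$108,267.62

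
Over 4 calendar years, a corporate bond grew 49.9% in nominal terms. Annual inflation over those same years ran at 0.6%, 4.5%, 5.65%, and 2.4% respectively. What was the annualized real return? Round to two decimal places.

Cumulative inflation factor: 1.006 × 1.045 × 1.0565 × 1.024 ≈ 1.13732.
Nominal growth factor: 1.49900. Real growth factor = 1.49900 / 1.13732 ≈ 1.31801.
Annualized: 1.31801^(1/4) − 1 ≈ 0.07147.

7.15%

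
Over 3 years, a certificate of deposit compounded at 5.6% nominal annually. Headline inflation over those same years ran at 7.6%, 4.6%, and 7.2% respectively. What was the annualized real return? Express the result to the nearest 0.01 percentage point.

-0.81%

Cumulative inflation factor: 1.076 × 1.046 × 1.072 ≈ 1.20653.
Nominal growth factor: 1.17758. Real growth factor = 1.17758 / 1.20653 ≈ 0.97601.
Annualized: 0.97601^(1/3) − 1 ≈ -0.00806.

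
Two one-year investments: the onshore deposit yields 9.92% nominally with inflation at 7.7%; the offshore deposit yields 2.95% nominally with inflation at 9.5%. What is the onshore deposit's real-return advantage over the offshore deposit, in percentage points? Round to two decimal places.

8.04

The onshore deposit real return: 1.0992/1.077 − 1 = 2.061%.
The offshore deposit real return: 1.0295/1.095 − 1 = -5.982%.
Difference: 2.061 − (-5.982) = 8.043 pp.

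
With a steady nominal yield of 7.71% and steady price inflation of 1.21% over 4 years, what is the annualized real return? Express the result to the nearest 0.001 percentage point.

6.422%

With constant rates the annual real return is the same each year: (1+7.71%)/(1+1.21%) − 1 = 0.06422.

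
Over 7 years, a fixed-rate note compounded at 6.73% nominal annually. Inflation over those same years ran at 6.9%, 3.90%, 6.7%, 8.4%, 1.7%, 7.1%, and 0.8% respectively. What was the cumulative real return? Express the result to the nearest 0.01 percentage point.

Cumulative inflation factor: 1.069 × 1.0390 × 1.067 × 1.084 × 1.017 × 1.071 × 1.008 ≈ 1.41045.
Nominal growth factor: 1.57763. Real growth factor = 1.57763 / 1.41045 ≈ 1.11853.
Total real return ≈ 11.8530%.

11.85%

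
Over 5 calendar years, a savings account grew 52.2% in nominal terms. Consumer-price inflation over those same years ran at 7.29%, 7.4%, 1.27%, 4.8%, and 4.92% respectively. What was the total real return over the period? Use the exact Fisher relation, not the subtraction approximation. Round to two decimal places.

Cumulative inflation factor: 1.0729 × 1.074 × 1.0127 × 1.048 × 1.0492 ≈ 1.28311.
Nominal growth factor: 1.52200. Real growth factor = 1.52200 / 1.28311 ≈ 1.18618.
Total real return ≈ 18.6180%.

18.62%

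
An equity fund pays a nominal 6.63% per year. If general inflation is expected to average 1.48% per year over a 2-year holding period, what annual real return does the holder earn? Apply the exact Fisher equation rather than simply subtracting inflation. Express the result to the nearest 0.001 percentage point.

With constant rates the annual real return is the same each year: (1+6.63%)/(1+1.48%) − 1 = 0.05075.

5.075%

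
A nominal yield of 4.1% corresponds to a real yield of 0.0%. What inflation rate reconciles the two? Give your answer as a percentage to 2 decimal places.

From (1+r_nom) = (1+r_real)(1+π), we get 1+π = (1 + 4.1%)/(1 + 0.0%) = 1.041/1.000 ≈ 1.04100.
So π ≈ 4.1000%.

4.10%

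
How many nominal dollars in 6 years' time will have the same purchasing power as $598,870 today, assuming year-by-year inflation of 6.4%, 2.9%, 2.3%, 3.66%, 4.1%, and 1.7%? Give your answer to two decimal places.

$736,119.09

Cumulative price-level factor: 1.064 × 1.029 × 1.023 × 1.0366 × 1.041 × 1.017 ≈ 1.2291801079.
Multiplying $598,870 by the price-level factor gives the future nominal sum.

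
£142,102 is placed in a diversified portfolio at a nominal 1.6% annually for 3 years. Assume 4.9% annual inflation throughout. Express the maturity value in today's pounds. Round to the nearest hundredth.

Nominal value at maturity: £142,102 × (1 + 1.6%)^3 ≈ £149,032.61.
Price-level factor over 3 years: (1 + 4.9%)^3 = 1.154320649.
Dividing the nominal maturity value by the price-level factor gives the value in today's money.

£129,108.50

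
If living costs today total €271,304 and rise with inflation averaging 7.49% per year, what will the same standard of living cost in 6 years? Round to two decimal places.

€418,470.24

Cumulative price-level factor: (1+7.49%)^6 ≈ 1.5424403483.
The nominal amount required is €271,304 scaled up by that factor.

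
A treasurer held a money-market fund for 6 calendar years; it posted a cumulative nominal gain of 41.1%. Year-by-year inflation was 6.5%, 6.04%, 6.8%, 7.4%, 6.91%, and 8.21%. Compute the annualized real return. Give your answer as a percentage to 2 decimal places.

-1.00%

Cumulative inflation factor: 1.065 × 1.0604 × 1.068 × 1.074 × 1.0691 × 1.0821 ≈ 1.49858.
Nominal growth factor: 1.41100. Real growth factor = 1.41100 / 1.49858 ≈ 0.94156.
Annualized: 0.94156^(1/6) − 1 ≈ -0.00999.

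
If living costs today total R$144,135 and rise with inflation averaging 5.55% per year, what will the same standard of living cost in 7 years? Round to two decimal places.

R$210,366.76

Cumulative price-level factor: (1+5.55%)^7 ≈ 1.4595119779.
The nominal amount required is R$144,135 scaled up by that factor.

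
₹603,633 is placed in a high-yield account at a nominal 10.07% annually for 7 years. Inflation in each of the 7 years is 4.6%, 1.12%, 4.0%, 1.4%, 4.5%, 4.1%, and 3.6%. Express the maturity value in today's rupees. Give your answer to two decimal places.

₹939,915.74

Nominal value at maturity: ₹603,633 × (1 + 10.07%)^7 ≈ ₹1,181,559.89.
Price-level factor over 7 years: 1.046 × 1.0112 × 1.040 × 1.014 × 1.045 × 1.041 × 1.036 ≈ 1.2570912837.
Dividing the nominal maturity value by the price-level factor gives the value in today's money.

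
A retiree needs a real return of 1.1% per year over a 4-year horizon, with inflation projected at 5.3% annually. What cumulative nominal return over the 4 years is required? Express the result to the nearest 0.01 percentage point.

Required annual nominal rate: (1+1.1%)(1+5.3%) − 1 = 6.4583%.
Cumulative over 4 years: (1 + 0.064583)^4 − 1 ≈ 0.28445.

28.45%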